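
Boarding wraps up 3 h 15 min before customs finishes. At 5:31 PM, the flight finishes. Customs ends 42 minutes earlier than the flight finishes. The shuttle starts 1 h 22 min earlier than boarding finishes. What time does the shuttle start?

12:12 PM

Customs ends at 5:31 PM − 42 min = 4:49 PM.
Boarding ends at 4:49 PM − 195 min = 1:34 PM.
The shuttle starts at 1:34 PM − 82 min = 12:12 PM.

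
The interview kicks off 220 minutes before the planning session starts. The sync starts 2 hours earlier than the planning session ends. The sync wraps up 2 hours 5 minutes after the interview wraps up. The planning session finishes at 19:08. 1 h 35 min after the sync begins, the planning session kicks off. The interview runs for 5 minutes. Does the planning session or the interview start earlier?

The sync starts at 19:08 − 120 min = 17:08.
The planning session starts at 17:08 + 95 min = 18:43.
The interview starts at 18:43 − 220 min = 15:03.
The planning session starts at 18:43 and the interview starts at 15:03, so the interview is first.

the interview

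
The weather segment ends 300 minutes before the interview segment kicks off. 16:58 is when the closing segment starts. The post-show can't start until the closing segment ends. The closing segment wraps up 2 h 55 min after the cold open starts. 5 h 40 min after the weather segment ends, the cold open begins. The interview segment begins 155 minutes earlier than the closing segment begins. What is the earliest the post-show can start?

17:58

The interview segment starts at 16:58 − 155 min = 14:23.
The weather segment ends at 14:23 − 300 min = 09:23.
The cold open starts at 09:23 + 340 min = 15:03.
The closing segment ends at 15:03 + 175 min = 17:58.
The post-show is bounded by the closing segment, so the earliest it can start is 17:58.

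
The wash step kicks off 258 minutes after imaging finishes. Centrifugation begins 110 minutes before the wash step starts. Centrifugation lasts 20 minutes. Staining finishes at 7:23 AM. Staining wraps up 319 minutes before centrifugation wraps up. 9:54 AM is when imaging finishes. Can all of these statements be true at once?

The wash step starts at 9:54 AM + 258 min = 2:12 PM.
Centrifugation starts at 2:12 PM − 110 min = 12:22 PM.
Centrifugation ends at 12:22 PM + 20 min = 12:42 PM.
Staining ends at 12:42 PM − 319 min = 7:23 AM.
That matches the stated 7:23 AM, so the schedule is consistent.

Yes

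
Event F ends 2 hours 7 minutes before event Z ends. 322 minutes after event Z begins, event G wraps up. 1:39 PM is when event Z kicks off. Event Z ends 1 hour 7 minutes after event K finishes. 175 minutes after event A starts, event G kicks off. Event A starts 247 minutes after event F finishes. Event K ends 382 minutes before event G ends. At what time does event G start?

Event G ends at 1:39 PM + 322 min = 7:01 PM.
Event K ends at 7:01 PM − 382 min = 12:39 PM.
Event Z ends at 12:39 PM + 67 min = 1:46 PM.
Event F ends at 1:46 PM − 127 min = 11:39 AM.
Event A starts at 11:39 AM + 247 min = 3:46 PM.
Event G starts at 3:46 PM + 175 min = 6:41 PM.

6:41 PM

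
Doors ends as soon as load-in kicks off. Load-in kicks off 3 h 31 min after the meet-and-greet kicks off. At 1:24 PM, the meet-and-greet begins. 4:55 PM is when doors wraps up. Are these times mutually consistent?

Load-in starts at 1:24 PM + 211 min = 4:55 PM.
So doors ends at 4:55 PM.
That matches the stated 4:55 PM, so the schedule is consistent.

Yes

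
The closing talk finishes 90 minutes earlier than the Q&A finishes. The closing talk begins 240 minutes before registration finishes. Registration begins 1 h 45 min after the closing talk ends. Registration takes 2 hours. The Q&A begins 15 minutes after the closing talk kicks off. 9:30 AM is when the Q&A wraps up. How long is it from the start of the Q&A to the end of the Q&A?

The closing talk ends at 9:30 AM − 90 min = 8:00 AM.
Registration starts at 8:00 AM + 105 min = 9:45 AM.
Registration ends at 9:45 AM + 120 min = 11:45 AM.
The closing talk starts at 11:45 AM − 240 min = 7:45 AM.
The Q&A starts at 7:45 AM + 15 min = 8:00 AM.
From 8:00 AM to 9:30 AM is 1 h 30 min.

1 h 30 min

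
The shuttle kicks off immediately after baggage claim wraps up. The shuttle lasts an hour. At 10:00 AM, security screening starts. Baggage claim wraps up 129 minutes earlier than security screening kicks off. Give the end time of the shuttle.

8:51 AM

Baggage claim ends at 10:00 AM − 129 min = 7:51 AM.
So the shuttle starts at 7:51 AM.
The shuttle ends at 7:51 AM + 60 min = 8:51 AM.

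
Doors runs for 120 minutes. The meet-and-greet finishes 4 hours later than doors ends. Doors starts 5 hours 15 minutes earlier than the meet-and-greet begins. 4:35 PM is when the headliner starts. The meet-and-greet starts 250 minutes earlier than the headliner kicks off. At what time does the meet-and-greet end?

The meet-and-greet starts at 4:35 PM − 250 min = 12:25 PM.
Doors starts at 12:25 PM − 315 min = 7:10 AM.
Doors ends at 7:10 AM + 120 min = 9:10 AM.
The meet-and-greet ends at 9:10 AM + 240 min = 1:10 PM.

1:10 PM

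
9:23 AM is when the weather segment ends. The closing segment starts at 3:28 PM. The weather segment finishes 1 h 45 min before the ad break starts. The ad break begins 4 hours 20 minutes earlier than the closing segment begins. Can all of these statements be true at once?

The ad break starts at 3:28 PM − 260 min = 11:08 AM.
The weather segment ends at 11:08 AM − 105 min = 9:23 AM.
That matches the stated 9:23 AM, so the schedule is consistent.

Yes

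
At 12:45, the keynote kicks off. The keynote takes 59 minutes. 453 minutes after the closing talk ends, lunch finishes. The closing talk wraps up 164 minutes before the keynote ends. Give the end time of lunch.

18:33

The keynote ends at 12:45 + 59 min = 13:44.
The closing talk ends at 13:44 − 164 min = 11:00.
Lunch ends at 11:00 + 453 min = 18:33.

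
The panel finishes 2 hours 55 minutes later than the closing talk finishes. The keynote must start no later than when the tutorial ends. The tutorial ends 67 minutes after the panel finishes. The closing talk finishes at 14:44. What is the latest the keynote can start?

The panel ends at 14:44 + 175 min = 17:39.
The tutorial ends at 17:39 + 67 min = 18:46.
The keynote is bounded by the tutorial, so the latest it can start is 18:46.

18:46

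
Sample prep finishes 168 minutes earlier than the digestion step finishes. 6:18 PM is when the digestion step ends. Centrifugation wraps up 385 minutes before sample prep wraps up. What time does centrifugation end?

9:05 AM

Sample prep ends at 6:18 PM − 168 min = 3:30 PM.
Centrifugation ends at 3:30 PM − 385 min = 9:05 AM.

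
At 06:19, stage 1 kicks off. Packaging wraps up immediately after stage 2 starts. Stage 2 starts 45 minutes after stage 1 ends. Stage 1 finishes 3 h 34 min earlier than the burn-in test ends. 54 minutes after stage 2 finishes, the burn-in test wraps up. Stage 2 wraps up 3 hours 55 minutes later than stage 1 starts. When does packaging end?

Stage 2 ends at 06:19 + 235 min = 10:14.
The burn-in test ends at 10:14 + 54 min = 11:08.
Stage 1 ends at 11:08 − 214 min = 07:34.
Stage 2 starts at 07:34 + 45 min = 08:19.
So packaging ends at 08:19.

08:19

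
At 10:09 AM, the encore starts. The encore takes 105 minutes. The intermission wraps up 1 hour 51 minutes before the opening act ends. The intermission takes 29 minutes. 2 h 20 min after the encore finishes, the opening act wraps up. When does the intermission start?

The encore ends at 10:09 AM + 105 min = 11:54 AM.
The opening act ends at 11:54 AM + 140 min = 2:14 PM.
The intermission ends at 2:14 PM − 111 min = 12:23 PM.
The intermission starts at 12:23 PM − 29 min = 11:54 AM.

11:54 AM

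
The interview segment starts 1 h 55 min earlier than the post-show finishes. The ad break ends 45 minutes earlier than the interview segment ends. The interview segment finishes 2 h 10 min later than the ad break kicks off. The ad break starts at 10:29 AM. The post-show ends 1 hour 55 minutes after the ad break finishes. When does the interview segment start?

The interview segment ends at 10:29 AM + 130 min = 12:39 PM.
The ad break ends at 12:39 PM − 45 min = 11:54 AM.
The post-show ends at 11:54 AM + 115 min = 1:49 PM.
The interview segment starts at 1:49 PM − 115 min = 11:54 AM.

11:54 AM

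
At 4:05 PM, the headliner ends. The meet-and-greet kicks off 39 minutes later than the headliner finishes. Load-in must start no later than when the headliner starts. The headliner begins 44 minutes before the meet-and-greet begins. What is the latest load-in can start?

The meet-and-greet starts at 4:05 PM + 39 min = 4:44 PM.
The headliner starts at 4:44 PM − 44 min = 4:00 PM.
Load-in is bounded by the headliner, so the latest it can start is 4:00 PM.

4:00 PM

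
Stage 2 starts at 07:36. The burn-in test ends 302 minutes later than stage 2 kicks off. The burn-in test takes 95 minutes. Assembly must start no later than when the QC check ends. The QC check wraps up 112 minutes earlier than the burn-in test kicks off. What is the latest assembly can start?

09:11

The burn-in test ends at 07:36 + 302 min = 12:38.
The burn-in test starts at 12:38 − 95 min = 11:03.
The QC check ends at 11:03 − 112 min = 09:11.
Assembly is bounded by the QC check, so the latest it can start is 09:11.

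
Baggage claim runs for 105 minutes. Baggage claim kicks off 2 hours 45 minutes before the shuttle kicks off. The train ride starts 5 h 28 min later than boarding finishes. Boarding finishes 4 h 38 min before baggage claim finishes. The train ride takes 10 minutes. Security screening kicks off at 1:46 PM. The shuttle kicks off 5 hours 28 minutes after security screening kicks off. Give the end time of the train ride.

7:14 PM

The shuttle starts at 1:46 PM + 328 min = 7:14 PM.
Baggage claim starts at 7:14 PM − 165 min = 4:29 PM.
Baggage claim ends at 4:29 PM + 105 min = 6:14 PM.
Boarding ends at 6:14 PM − 278 min = 1:36 PM.
The train ride starts at 1:36 PM + 328 min = 7:04 PM.
The train ride ends at 7:04 PM + 10 min = 7:14 PM.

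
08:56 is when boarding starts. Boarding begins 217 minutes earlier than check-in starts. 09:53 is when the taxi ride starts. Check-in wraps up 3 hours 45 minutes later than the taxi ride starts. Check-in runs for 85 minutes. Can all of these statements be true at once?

Check-in ends at 09:53 + 225 min = 13:38.
Check-in starts at 13:38 − 85 min = 12:13.
Boarding starts at 12:13 − 217 min = 08:36.
But boarding is also said to start at 08:56 — a 20-minute conflict.

No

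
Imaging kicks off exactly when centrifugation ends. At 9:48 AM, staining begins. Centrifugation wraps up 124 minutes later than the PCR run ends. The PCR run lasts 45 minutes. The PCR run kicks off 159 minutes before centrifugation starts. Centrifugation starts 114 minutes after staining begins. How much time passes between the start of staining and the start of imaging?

2 h 4 min

Centrifugation starts at 9:48 AM + 114 min = 11:42 AM.
The PCR run starts at 11:42 AM − 159 min = 9:03 AM.
The PCR run ends at 9:03 AM + 45 min = 9:48 AM.
Centrifugation ends at 9:48 AM + 124 min = 11:52 AM.
So imaging starts at 11:52 AM.
From 9:48 AM to 11:52 AM is 2 h 4 min.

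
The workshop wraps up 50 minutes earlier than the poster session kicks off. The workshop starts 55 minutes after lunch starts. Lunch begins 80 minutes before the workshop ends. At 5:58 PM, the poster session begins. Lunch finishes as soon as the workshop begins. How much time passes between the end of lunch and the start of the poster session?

1 hour 15 minutes

The workshop ends at 5:58 PM − 50 min = 5:08 PM.
Lunch starts at 5:08 PM − 80 min = 3:48 PM.
The workshop starts at 3:48 PM + 55 min = 4:43 PM.
So lunch ends at 4:43 PM.
From 4:43 PM to 5:58 PM is 1 hour 15 minutes.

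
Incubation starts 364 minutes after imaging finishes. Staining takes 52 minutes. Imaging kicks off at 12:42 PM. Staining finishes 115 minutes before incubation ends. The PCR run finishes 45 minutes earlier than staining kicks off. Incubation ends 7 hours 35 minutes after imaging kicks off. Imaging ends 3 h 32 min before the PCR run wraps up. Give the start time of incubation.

7:17 PM

Incubation ends at 12:42 PM + 455 min = 8:17 PM.
Staining ends at 8:17 PM − 115 min = 6:22 PM.
Staining starts at 6:22 PM − 52 min = 5:30 PM.
The PCR run ends at 5:30 PM − 45 min = 4:45 PM.
Imaging ends at 4:45 PM − 212 min = 1:13 PM.
Incubation starts at 1:13 PM + 364 min = 7:17 PM.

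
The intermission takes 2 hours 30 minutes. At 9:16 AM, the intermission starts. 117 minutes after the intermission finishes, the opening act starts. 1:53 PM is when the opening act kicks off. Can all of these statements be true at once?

The intermission ends at 9:16 AM + 150 min = 11:46 AM.
The opening act starts at 11:46 AM + 117 min = 1:43 PM.
But the opening act is also said to start at 1:53 PM — a 10-minute conflict.

No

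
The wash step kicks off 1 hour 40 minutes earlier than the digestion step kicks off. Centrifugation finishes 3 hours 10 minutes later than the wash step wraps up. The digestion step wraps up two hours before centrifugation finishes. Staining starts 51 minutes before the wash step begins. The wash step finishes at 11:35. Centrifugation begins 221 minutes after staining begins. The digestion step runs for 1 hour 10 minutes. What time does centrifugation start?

Centrifugation ends at 11:35 + 190 min = 14:45.
The digestion step ends at 14:45 − 120 min = 12:45.
The digestion step starts at 12:45 − 70 min = 11:35.
The wash step starts at 11:35 − 100 min = 09:55.
Staining starts at 09:55 − 51 min = 09:04.
Centrifugation starts at 09:04 + 221 min = 12:45.

12:45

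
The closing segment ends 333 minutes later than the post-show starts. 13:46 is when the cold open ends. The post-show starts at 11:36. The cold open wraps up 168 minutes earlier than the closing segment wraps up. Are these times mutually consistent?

No

The closing segment ends at 11:36 + 333 min = 17:09.
The cold open ends at 17:09 − 168 min = 14:21.
But the cold open is also said to end at 13:46 — a 35-minute conflict.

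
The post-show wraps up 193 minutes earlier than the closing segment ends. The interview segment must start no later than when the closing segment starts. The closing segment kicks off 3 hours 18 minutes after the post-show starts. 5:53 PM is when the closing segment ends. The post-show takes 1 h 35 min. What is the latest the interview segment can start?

The post-show ends at 5:53 PM − 193 min = 2:40 PM.
The post-show starts at 2:40 PM − 95 min = 1:05 PM.
The closing segment starts at 1:05 PM + 198 min = 4:23 PM.
The interview segment is bounded by the closing segment, so the latest it can start is 4:23 PM.

4:23 PM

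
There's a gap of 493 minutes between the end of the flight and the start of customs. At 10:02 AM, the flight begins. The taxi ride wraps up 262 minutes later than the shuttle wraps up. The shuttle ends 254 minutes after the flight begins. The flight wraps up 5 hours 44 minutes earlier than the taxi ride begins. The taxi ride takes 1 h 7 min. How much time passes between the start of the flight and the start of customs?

598 minutes

The shuttle ends at 10:02 AM + 254 min = 2:16 PM.
The taxi ride ends at 2:16 PM + 262 min = 6:38 PM.
The taxi ride starts at 6:38 PM − 67 min = 5:31 PM.
The flight ends at 5:31 PM − 344 min = 11:47 AM.
Customs starts at 11:47 AM + 493 min = 8:00 PM.
From 10:02 AM to 8:00 PM is 598 minutes.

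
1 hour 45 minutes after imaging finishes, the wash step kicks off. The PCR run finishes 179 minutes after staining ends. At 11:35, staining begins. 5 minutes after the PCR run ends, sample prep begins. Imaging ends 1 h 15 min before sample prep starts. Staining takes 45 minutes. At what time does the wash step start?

Staining ends at 11:35 + 45 min = 12:20.
The PCR run ends at 12:20 + 179 min = 15:19.
Sample prep starts at 15:19 + 5 min = 15:24.
Imaging ends at 15:24 − 75 min = 14:09.
The wash step starts at 14:09 + 105 min = 15:54.

15:54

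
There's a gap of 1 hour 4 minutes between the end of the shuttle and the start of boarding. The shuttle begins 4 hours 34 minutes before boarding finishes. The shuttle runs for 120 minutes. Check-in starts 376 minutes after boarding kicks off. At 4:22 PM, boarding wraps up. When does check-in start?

9:08 PM

The shuttle starts at 4:22 PM − 274 min = 11:48 AM.
The shuttle ends at 11:48 AM + 120 min = 1:48 PM.
Boarding starts at 1:48 PM + 64 min = 2:52 PM.
Check-in starts at 2:52 PM + 376 min = 9:08 PM.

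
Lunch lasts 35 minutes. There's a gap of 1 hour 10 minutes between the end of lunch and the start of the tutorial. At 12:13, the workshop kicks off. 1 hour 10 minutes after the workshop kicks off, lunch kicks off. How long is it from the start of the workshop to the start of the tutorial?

2 hours 55 minutes

Lunch starts at 12:13 + 70 min = 13:23.
Lunch ends at 13:23 + 35 min = 13:58.
The tutorial starts at 13:58 + 70 min = 15:08.
From 12:13 to 15:08 is 2 hours 55 minutes.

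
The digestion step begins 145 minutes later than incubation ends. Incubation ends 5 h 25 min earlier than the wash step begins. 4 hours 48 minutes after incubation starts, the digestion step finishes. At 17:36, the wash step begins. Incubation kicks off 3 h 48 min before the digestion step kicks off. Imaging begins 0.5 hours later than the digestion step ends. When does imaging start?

Incubation ends at 17:36 − 325 min = 12:11.
The digestion step starts at 12:11 + 145 min = 14:36.
Incubation starts at 14:36 − 228 min = 10:48.
The digestion step ends at 10:48 + 288 min = 15:36.
Imaging starts at 15:36 + 30 min = 16:06.

16:06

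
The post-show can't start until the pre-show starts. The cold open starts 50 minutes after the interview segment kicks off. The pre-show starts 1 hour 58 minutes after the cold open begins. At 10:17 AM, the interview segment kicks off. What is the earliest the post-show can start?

The cold open starts at 10:17 AM + 50 min = 11:07 AM.
The pre-show starts at 11:07 AM + 118 min = 1:05 PM.
The post-show is bounded by the pre-show, so the earliest it can start is 1:05 PM.

1:05 PM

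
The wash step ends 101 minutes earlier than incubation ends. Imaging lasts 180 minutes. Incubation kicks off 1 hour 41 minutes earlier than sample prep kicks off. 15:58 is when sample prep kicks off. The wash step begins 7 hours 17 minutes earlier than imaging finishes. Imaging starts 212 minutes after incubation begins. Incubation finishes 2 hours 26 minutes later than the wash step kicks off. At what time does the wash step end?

14:17

Incubation starts at 15:58 − 101 min = 14:17.
Imaging starts at 14:17 + 212 min = 17:49.
Imaging ends at 17:49 + 180 min = 20:49.
The wash step starts at 20:49 − 437 min = 13:32.
Incubation ends at 13:32 + 146 min = 15:58.
The wash step ends at 15:58 − 101 min = 14:17.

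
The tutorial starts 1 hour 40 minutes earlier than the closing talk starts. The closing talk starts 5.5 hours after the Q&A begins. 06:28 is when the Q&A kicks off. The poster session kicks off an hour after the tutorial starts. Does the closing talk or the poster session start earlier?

The closing talk starts at 06:28 + 330 min = 11:58.
The tutorial starts at 11:58 − 100 min = 10:18.
The poster session starts at 10:18 + 60 min = 11:18.
The closing talk starts at 11:58 and the poster session starts at 11:18, so the poster session is first.

the poster session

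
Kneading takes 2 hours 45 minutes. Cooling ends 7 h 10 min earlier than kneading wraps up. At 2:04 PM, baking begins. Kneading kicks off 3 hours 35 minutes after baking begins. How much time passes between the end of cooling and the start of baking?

50 minutes

Kneading starts at 2:04 PM + 215 min = 5:39 PM.
Kneading ends at 5:39 PM + 165 min = 8:24 PM.
Cooling ends at 8:24 PM − 430 min = 1:14 PM.
From 1:14 PM to 2:04 PM is 50 minutes.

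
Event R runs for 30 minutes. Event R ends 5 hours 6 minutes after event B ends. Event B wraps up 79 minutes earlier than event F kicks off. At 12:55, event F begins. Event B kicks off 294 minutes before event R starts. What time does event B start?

11:18

Event B ends at 12:55 − 79 min = 11:36.
Event R ends at 11:36 + 306 min = 16:42.
Event R starts at 16:42 − 30 min = 16:12.
Event B starts at 16:12 − 294 min = 11:18.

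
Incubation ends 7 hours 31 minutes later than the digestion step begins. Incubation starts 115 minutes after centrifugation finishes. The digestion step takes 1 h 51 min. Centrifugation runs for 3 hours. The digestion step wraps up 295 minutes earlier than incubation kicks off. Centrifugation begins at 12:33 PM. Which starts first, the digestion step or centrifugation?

the digestion step

Centrifugation ends at 12:33 PM + 180 min = 3:33 PM.
Incubation starts at 3:33 PM + 115 min = 5:28 PM.
The digestion step ends at 5:28 PM − 295 min = 12:33 PM.
The digestion step starts at 12:33 PM − 111 min = 10:42 AM.
The digestion step starts at 10:42 AM and centrifugation starts at 12:33 PM, so the digestion step is first.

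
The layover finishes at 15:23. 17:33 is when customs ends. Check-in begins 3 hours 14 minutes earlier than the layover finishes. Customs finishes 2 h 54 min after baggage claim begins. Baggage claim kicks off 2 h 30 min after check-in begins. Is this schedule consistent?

Yes

Check-in starts at 15:23 − 194 min = 12:09.
Baggage claim starts at 12:09 + 150 min = 14:39.
Customs ends at 14:39 + 174 min = 17:33.
That matches the stated 17:33, so the schedule is consistent.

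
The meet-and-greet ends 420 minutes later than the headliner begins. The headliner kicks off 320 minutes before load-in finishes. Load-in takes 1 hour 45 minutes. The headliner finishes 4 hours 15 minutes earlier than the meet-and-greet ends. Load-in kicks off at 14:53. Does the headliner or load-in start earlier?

Load-in ends at 14:53 + 105 min = 16:38.
The headliner starts at 16:38 − 320 min = 11:18.
The headliner starts at 11:18 and load-in starts at 14:53, so the headliner is first.

the headliner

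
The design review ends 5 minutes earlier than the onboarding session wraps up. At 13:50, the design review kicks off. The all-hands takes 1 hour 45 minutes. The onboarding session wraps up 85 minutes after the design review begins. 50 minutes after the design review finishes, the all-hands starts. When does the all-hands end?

The onboarding session ends at 13:50 + 85 min = 15:15.
The design review ends at 15:15 − 5 min = 15:10.
The all-hands starts at 15:10 + 50 min = 16:00.
The all-hands ends at 16:00 + 105 min = 17:45.

17:45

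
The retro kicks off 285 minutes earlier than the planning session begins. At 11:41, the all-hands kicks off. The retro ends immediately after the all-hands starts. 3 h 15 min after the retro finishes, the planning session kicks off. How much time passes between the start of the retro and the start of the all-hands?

an hour and a half

The retro ends at 11:41.
The planning session starts at 11:41 + 195 min = 14:56.
The retro starts at 14:56 − 285 min = 10:11.
From 10:11 to 11:41 is an hour and a half.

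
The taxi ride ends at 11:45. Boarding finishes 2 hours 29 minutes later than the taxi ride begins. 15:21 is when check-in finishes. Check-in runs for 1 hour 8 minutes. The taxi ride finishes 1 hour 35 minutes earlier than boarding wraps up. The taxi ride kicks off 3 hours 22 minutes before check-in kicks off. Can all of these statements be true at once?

Yes

Check-in starts at 15:21 − 68 min = 14:13.
The taxi ride starts at 14:13 − 202 min = 10:51.
Boarding ends at 10:51 + 149 min = 13:20.
The taxi ride ends at 13:20 − 95 min = 11:45.
That matches the stated 11:45, so the schedule is consistent.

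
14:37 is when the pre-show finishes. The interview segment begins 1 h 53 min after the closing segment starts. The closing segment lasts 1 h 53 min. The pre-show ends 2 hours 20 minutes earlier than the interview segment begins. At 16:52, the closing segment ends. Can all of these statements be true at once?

No

The closing segment starts at 16:52 − 113 min = 14:59.
The interview segment starts at 14:59 + 113 min = 16:52.
The pre-show ends at 16:52 − 140 min = 14:32.
But the pre-show is also said to end at 14:37 — a 5-minute conflict.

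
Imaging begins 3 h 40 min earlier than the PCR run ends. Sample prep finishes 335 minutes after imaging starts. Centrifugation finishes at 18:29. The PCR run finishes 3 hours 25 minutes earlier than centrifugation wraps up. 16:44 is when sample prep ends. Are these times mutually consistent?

The PCR run ends at 18:29 − 205 min = 15:04.
Imaging starts at 15:04 − 220 min = 11:24.
Sample prep ends at 11:24 + 335 min = 16:59.
But sample prep is also said to end at 16:44 — a 15-minute conflict.

No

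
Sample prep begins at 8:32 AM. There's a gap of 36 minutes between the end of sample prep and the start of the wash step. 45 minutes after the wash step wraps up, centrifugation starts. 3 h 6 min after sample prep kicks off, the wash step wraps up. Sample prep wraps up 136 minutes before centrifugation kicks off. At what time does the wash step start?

The wash step ends at 8:32 AM + 186 min = 11:38 AM.
Centrifugation starts at 11:38 AM + 45 min = 12:23 PM.
Sample prep ends at 12:23 PM − 136 min = 10:07 AM.
The wash step starts at 10:07 AM + 36 min = 10:43 AM.

10:43 AM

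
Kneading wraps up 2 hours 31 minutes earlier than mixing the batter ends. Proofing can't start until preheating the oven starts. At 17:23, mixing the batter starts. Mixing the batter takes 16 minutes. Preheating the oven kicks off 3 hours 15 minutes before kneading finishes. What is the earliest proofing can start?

Mixing the batter ends at 17:23 + 16 min = 17:39.
Kneading ends at 17:39 − 151 min = 15:08.
Preheating the oven starts at 15:08 − 195 min = 11:53.
Proofing is bounded by preheating the oven, so the earliest it can start is 11:53.

11:53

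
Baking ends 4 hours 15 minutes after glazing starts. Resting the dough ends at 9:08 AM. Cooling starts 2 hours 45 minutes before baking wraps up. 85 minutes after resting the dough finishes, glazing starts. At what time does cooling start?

12:03 PM

Glazing starts at 9:08 AM + 85 min = 10:33 AM.
Baking ends at 10:33 AM + 255 min = 2:48 PM.
Cooling starts at 2:48 PM − 165 min = 12:03 PM.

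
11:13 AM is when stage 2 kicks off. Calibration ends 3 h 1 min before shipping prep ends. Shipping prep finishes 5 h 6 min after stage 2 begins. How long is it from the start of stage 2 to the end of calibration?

125 minutes

Shipping prep ends at 11:13 AM + 306 min = 4:19 PM.
Calibration ends at 4:19 PM − 181 min = 1:18 PM.
From 11:13 AM to 1:18 PM is 125 minutes.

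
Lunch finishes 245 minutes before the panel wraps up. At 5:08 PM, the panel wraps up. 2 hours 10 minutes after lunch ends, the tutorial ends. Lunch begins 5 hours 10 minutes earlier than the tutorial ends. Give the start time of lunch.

10:03 AM

Lunch ends at 5:08 PM − 245 min = 1:03 PM.
The tutorial ends at 1:03 PM + 130 min = 3:13 PM.
Lunch starts at 3:13 PM − 310 min = 10:03 AM.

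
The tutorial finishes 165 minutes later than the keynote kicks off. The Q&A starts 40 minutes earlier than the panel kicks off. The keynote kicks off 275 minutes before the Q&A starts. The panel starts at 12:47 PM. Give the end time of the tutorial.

10:17 AM

The Q&A starts at 12:47 PM − 40 min = 12:07 PM.
The keynote starts at 12:07 PM − 275 min = 7:32 AM.
The tutorial ends at 7:32 AM + 165 min = 10:17 AM.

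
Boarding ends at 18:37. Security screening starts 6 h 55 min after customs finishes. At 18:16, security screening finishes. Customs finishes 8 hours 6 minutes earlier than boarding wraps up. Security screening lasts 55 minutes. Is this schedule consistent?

No

Customs ends at 18:37 − 486 min = 10:31.
Security screening starts at 10:31 + 415 min = 17:26.
Security screening ends at 17:26 + 55 min = 18:21.
But security screening is also said to end at 18:16 — a 5-minute conflict.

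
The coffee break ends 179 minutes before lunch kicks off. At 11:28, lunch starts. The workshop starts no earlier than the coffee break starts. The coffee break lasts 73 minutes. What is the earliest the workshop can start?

07:16

The coffee break ends at 11:28 − 179 min = 08:29.
The coffee break starts at 08:29 − 73 min = 07:16.
The workshop is bounded by the coffee break, so the earliest it can start is 07:16.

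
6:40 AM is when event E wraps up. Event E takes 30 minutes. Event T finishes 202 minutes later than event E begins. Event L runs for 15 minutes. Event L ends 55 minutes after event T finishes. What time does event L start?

Event E starts at 6:40 AM − 30 min = 6:10 AM.
Event T ends at 6:10 AM + 202 min = 9:32 AM.
Event L ends at 9:32 AM + 55 min = 10:27 AM.
Event L starts at 10:27 AM − 15 min = 10:12 AM.

10:12 AM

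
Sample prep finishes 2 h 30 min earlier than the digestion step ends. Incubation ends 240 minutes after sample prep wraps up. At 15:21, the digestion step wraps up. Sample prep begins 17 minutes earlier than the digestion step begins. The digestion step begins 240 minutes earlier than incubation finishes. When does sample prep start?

12:34

Sample prep ends at 15:21 − 150 min = 12:51.
Incubation ends at 12:51 + 240 min = 16:51.
The digestion step starts at 16:51 − 240 min = 12:51.
Sample prep starts at 12:51 − 17 min = 12:34.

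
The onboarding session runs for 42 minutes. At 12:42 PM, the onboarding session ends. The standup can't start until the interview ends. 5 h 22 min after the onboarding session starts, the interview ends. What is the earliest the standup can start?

The onboarding session starts at 12:42 PM − 42 min = 12:00 PM.
The interview ends at 12:00 PM + 322 min = 5:22 PM.
The standup is bounded by the interview, so the earliest it can start is 5:22 PM.

5:22 PM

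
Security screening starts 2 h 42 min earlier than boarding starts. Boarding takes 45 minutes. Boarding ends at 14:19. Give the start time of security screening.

Boarding starts at 14:19 − 45 min = 13:34.
Security screening starts at 13:34 − 162 min = 10:52.

10:52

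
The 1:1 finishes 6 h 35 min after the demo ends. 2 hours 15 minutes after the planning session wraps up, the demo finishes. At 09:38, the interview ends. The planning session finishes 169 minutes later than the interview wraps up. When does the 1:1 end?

21:17

The planning session ends at 09:38 + 169 min = 12:27.
The demo ends at 12:27 + 135 min = 14:42.
The 1:1 ends at 14:42 + 395 min = 21:17.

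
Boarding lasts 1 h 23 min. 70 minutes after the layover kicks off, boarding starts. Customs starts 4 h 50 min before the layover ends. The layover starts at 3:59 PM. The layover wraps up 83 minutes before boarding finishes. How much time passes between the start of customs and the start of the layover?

Boarding starts at 3:59 PM + 70 min = 5:09 PM.
Boarding ends at 5:09 PM + 83 min = 6:32 PM.
The layover ends at 6:32 PM − 83 min = 5:09 PM.
Customs starts at 5:09 PM − 290 min = 12:19 PM.
From 12:19 PM to 3:59 PM is 220 minutes.

220 minutes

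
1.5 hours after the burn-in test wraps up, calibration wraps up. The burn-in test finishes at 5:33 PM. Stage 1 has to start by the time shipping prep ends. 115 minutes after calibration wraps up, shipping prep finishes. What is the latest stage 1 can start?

Calibration ends at 5:33 PM + 90 min = 7:03 PM.
Shipping prep ends at 7:03 PM + 115 min = 8:58 PM.
Stage 1 is bounded by shipping prep, so the latest it can start is 8:58 PM.

8:58 PM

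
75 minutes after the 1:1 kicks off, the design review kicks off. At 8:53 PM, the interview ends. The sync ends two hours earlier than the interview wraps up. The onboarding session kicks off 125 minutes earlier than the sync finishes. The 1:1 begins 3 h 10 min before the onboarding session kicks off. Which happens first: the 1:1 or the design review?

The sync ends at 8:53 PM − 120 min = 6:53 PM.
The onboarding session starts at 6:53 PM − 125 min = 4:48 PM.
The 1:1 starts at 4:48 PM − 190 min = 1:38 PM.
The design review starts at 1:38 PM + 75 min = 2:53 PM.
The 1:1 starts at 1:38 PM and the design review starts at 2:53 PM, so the 1:1 is first.

the 1:1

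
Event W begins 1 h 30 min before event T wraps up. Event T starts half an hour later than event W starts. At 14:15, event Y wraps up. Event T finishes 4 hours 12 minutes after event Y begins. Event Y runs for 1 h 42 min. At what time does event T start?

Event Y starts at 14:15 − 102 min = 12:33.
Event T ends at 12:33 + 252 min = 16:45.
Event W starts at 16:45 − 90 min = 15:15.
Event T starts at 15:15 + 30 min = 15:45.

15:45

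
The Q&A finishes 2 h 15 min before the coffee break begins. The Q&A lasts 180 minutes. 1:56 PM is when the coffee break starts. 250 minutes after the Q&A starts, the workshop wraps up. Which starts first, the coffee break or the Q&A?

The Q&A ends at 1:56 PM − 135 min = 11:41 AM.
The Q&A starts at 11:41 AM − 180 min = 8:41 AM.
The coffee break starts at 1:56 PM and the Q&A starts at 8:41 AM, so the Q&A is first.

the Q&A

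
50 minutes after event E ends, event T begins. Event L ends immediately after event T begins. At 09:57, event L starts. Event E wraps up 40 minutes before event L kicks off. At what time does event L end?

10:07

Event E ends at 09:57 − 40 min = 09:17.
Event T starts at 09:17 + 50 min = 10:07.
So event L ends at 10:07.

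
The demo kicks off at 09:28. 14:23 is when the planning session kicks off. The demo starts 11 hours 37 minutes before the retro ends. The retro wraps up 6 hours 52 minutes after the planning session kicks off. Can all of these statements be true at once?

No

The retro ends at 14:23 + 412 min = 21:15.
The demo starts at 21:15 − 697 min = 09:38.
But the demo is also said to start at 09:28 — a 10-minute conflict.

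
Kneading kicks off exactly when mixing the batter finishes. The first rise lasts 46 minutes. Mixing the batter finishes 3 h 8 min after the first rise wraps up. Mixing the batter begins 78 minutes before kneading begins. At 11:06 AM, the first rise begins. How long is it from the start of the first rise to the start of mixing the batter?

2 hours 36 minutes

The first rise ends at 11:06 AM + 46 min = 11:52 AM.
Mixing the batter ends at 11:52 AM + 188 min = 3:00 PM.
So kneading starts at 3:00 PM.
Mixing the batter starts at 3:00 PM − 78 min = 1:42 PM.
From 11:06 AM to 1:42 PM is 2 hours 36 minutes.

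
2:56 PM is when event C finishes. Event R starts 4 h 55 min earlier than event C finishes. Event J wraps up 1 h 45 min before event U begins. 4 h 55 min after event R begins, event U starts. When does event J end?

1:11 PM

Event R starts at 2:56 PM − 295 min = 10:01 AM.
Event U starts at 10:01 AM + 295 min = 2:56 PM.
Event J ends at 2:56 PM − 105 min = 1:11 PM.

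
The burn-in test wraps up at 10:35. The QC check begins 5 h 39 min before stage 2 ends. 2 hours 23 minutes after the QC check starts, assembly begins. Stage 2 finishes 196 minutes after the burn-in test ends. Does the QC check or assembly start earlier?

the QC check

Stage 2 ends at 10:35 + 196 min = 13:51.
The QC check starts at 13:51 − 339 min = 08:12.
Assembly starts at 08:12 + 143 min = 10:35.
The QC check starts at 08:12 and assembly starts at 10:35, so the QC check is first.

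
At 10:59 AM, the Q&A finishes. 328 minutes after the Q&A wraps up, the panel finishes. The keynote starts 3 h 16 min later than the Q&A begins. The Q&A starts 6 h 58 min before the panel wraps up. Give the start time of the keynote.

12:45 PM

The panel ends at 10:59 AM + 328 min = 4:27 PM.
The Q&A starts at 4:27 PM − 418 min = 9:29 AM.
The keynote starts at 9:29 AM + 196 min = 12:45 PM.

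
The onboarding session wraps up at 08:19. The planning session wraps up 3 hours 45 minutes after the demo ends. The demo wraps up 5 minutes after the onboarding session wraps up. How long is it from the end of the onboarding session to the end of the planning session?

The demo ends at 08:19 + 5 min = 08:24.
The planning session ends at 08:24 + 225 min = 12:09.
From 08:19 to 12:09 is 3 h 50 min.

3 h 50 min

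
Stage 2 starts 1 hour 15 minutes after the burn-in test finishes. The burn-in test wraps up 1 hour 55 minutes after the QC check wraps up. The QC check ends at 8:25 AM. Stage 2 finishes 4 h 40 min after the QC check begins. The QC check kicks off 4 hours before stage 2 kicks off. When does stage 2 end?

12:15 PM

The burn-in test ends at 8:25 AM + 115 min = 10:20 AM.
Stage 2 starts at 10:20 AM + 75 min = 11:35 AM.
The QC check starts at 11:35 AM − 240 min = 7:35 AM.
Stage 2 ends at 7:35 AM + 280 min = 12:15 PM.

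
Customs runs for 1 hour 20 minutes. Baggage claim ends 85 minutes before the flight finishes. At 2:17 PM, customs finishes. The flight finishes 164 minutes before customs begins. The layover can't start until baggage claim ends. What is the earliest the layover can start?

Customs starts at 2:17 PM − 80 min = 12:57 PM.
The flight ends at 12:57 PM − 164 min = 10:13 AM.
Baggage claim ends at 10:13 AM − 85 min = 8:48 AM.
The layover is bounded by baggage claim, so the earliest it can start is 8:48 AM.

8:48 AM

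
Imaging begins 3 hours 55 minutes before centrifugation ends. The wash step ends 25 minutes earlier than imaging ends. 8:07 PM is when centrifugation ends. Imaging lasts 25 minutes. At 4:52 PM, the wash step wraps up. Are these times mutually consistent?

Imaging starts at 8:07 PM − 235 min = 4:12 PM.
Imaging ends at 4:12 PM + 25 min = 4:37 PM.
The wash step ends at 4:37 PM − 25 min = 4:12 PM.
But the wash step is also said to end at 4:52 PM — a 40-minute conflict.

No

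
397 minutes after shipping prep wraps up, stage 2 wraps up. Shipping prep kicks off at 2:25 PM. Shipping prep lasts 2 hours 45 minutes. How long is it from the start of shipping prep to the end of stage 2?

562 minutes

Shipping prep ends at 2:25 PM + 165 min = 5:10 PM.
Stage 2 ends at 5:10 PM + 397 min = 11:47 PM.
From 2:25 PM to 11:47 PM is 562 minutes.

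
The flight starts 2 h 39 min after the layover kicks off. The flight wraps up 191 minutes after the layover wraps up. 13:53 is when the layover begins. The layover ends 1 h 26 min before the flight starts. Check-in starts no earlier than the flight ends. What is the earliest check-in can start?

18:17

The flight starts at 13:53 + 159 min = 16:32.
The layover ends at 16:32 − 86 min = 15:06.
The flight ends at 15:06 + 191 min = 18:17.
Check-in is bounded by the flight, so the earliest it can start is 18:17.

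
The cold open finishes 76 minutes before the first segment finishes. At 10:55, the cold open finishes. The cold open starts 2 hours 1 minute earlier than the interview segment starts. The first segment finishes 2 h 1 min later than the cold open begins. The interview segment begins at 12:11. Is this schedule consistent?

The cold open starts at 12:11 − 121 min = 10:10.
The first segment ends at 10:10 + 121 min = 12:11.
The cold open ends at 12:11 − 76 min = 10:55.
That matches the stated 10:55, so the schedule is consistent.

Yes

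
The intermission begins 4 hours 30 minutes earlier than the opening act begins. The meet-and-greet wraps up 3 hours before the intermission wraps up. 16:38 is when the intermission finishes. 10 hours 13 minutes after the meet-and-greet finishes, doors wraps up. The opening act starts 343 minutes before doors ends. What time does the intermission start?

13:38

The meet-and-greet ends at 16:38 − 180 min = 13:38.
Doors ends at 13:38 + 613 min = 23:51.
The opening act starts at 23:51 − 343 min = 18:08.
The intermission starts at 18:08 − 270 min = 13:38.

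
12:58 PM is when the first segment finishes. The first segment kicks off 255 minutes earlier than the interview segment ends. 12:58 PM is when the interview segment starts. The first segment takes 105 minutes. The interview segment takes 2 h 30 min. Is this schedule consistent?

The interview segment ends at 12:58 PM + 150 min = 3:28 PM.
The first segment starts at 3:28 PM − 255 min = 11:13 AM.
The first segment ends at 11:13 AM + 105 min = 12:58 PM.
That matches the stated 12:58 PM, so the schedule is consistent.

Yes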